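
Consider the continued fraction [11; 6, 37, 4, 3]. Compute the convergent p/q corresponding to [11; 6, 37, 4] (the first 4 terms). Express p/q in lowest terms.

10027/898

a_0 = 11: 11/1
a_1 = 6: 67/6
a_2 = 37: 2490/223
a_3 = 4: 10027/898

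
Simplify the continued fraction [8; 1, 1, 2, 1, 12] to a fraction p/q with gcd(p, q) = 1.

763/89

Start with 12.
1 + 1/(12/1) = 1 + 1/12 = 13/12
2 + 1/(13/12) = 2 + 12/13 = 38/13
1 + 1/(38/13) = 1 + 13/38 = 51/38
1 + 1/(51/38) = 1 + 38/51 = 89/51
8 + 1/(89/51) = 8 + 51/89 = 763/89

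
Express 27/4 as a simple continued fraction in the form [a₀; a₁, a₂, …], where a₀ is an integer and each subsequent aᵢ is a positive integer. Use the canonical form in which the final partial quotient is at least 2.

[6; 1, 3]

Apply division with remainder until the remainder is 0:
⌊27/4⌋ = 6, remainder 3
⌊4/3⌋ = 1, remainder 1
⌊3/1⌋ = 3, remainder 0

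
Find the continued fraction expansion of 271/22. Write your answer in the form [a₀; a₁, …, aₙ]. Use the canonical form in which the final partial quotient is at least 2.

271 = 12·22 + 7, so a_0 = 12
22 = 3·7 + 1, so a_1 = 3
7 = 7·1 + 0, so a_2 = 7

[12; 3, 7]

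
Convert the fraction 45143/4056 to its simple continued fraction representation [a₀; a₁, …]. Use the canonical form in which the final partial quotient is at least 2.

[11; 7, 1, 2, 3, 2, 2, 9]

Apply division with remainder until the remainder is 0:
45143 = 11·4056 + 527, so a_0 = 11
4056 = 7·527 + 367, so a_1 = 7
527 = 1·367 + 160, so a_2 = 1
367 = 2·160 + 47, so a_3 = 2
160 = 3·47 + 19, so a_4 = 3
47 = 2·19 + 9, so a_5 = 2
19 = 2·9 + 1, so a_6 = 2
9 = 9·1 + 0, so a_7 = 9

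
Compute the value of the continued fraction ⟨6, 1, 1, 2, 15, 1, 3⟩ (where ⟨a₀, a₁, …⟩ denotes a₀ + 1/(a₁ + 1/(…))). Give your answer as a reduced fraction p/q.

2131/323

Start with 3.
1 + 1/(3/1) = 1 + 1/3 = 4/3
15 + 1/(4/3) = 15 + 3/4 = 63/4
2 + 1/(63/4) = 2 + 4/63 = 130/63
1 + 1/(130/63) = 1 + 63/130 = 193/130
1 + 1/(193/130) = 1 + 130/193 = 323/193
6 + 1/(323/193) = 6 + 193/323 = 2131/323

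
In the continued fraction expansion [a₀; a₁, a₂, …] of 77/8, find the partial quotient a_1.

77 ÷ 8 → quotient 9, remainder 5
8 ÷ 5 → quotient 1, remainder 3

1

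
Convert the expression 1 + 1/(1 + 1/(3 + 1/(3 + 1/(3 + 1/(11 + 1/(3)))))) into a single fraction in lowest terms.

a_0 = 1: 1/1
a_1 = 1: 2/1
a_2 = 3: 7/4
a_3 = 3: 23/13
a_4 = 3: 76/43
a_5 = 11: 859/486
a_6 = 3: 2653/1501

2653/1501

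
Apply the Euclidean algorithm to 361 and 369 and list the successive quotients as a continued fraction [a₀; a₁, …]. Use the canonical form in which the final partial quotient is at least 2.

Run the Euclidean algorithm, recording each quotient:
361 = 0·369 + 361, so a_0 = 0
369 = 1·361 + 8, so a_1 = 1
361 = 45·8 + 1, so a_2 = 45
8 = 8·1 + 0, so a_3 = 8

[0; 1, 45, 8]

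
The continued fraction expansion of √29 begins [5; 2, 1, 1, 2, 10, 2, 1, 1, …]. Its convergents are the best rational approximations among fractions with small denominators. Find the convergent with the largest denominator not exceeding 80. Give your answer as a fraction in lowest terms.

70/13

a_0 = 5: 5/1  (≤ bound)
a_1 = 2: 11/2  (≤ bound)
a_2 = 1: 16/3  (≤ bound)
a_3 = 1: 27/5  (≤ bound)
a_4 = 2: 70/13  (≤ bound)
a_5 = 10: 727/135  (> 80, stop)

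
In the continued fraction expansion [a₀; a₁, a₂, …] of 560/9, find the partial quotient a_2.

Repeatedly divide and take the remainder:
560 = 62·9 + 2, so a_0 = 62
9 = 4·2 + 1, so a_1 = 4
2 = 2·1 + 0, so a_2 = 2

2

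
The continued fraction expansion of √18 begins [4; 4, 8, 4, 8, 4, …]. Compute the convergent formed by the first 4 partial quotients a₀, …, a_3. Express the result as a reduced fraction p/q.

a_0 = 4: 4/1
a_1 = 4: 17/4
a_2 = 8: 140/33
a_3 = 4: 577/136

577/136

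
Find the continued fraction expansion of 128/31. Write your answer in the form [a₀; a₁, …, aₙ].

⌊128/31⌋ = 4, remainder 4
⌊31/4⌋ = 7, remainder 3
⌊4/3⌋ = 1, remainder 1
⌊3/1⌋ = 3, remainder 0

[4; 7, 1, 3]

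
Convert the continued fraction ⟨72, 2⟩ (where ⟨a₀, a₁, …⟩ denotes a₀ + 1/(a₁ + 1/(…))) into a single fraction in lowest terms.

145/2

Work from the innermost term outward:
Start with 2.
72 + 1/(2/1) = 72 + 1/2 = 145/2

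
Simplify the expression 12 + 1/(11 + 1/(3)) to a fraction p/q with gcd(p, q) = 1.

411/34

Start with 3.
11 + 1/(3/1) = 11 + 1/3 = 34/3
12 + 1/(34/3) = 12 + 3/34 = 411/34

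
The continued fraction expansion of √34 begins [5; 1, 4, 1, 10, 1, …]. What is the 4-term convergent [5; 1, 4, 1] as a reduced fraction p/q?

Collapse the nested fraction from the inside out:
Start with 1.
4 + 1/(1/1) = 4 + 1/1 = 5/1
1 + 1/(5/1) = 1 + 1/5 = 6/5
5 + 1/(6/5) = 5 + 5/6 = 35/6

35/6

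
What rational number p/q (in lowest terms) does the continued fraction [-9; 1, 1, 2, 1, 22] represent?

Work from the innermost term outward:
Start with 22.
1 + 1/(22/1) = 1 + 1/22 = 23/22
2 + 1/(23/22) = 2 + 22/23 = 68/23
1 + 1/(68/23) = 1 + 23/68 = 91/68
1 + 1/(91/68) = 1 + 68/91 = 159/91
-9 + 1/(159/91) = -9 + 91/159 = -1340/159

-1340/159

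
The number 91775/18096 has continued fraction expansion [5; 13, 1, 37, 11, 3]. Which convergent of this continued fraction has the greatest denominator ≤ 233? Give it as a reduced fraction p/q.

List convergents until the denominator exceeds the bound:
a_0 = 5: 5/1  (≤ bound)
a_1 = 13: 66/13  (≤ bound)
a_2 = 1: 71/14  (≤ bound)
a_3 = 37: 2693/531  (> 233, stop)

71/14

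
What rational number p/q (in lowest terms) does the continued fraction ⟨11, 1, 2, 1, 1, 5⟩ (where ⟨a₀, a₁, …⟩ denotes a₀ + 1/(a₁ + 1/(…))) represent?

Start with 5.
1 + 1/(5/1) = 1 + 1/5 = 6/5
1 + 1/(6/5) = 1 + 5/6 = 11/6
2 + 1/(11/6) = 2 + 6/11 = 28/11
1 + 1/(28/11) = 1 + 11/28 = 39/28
11 + 1/(39/28) = 11 + 28/39 = 457/39

457/39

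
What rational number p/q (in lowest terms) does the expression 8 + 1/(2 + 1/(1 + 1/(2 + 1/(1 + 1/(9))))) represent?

Work from the innermost term outward:
Start with 9.
1 + 1/(9/1) = 1 + 1/9 = 10/9
2 + 1/(10/9) = 2 + 9/10 = 29/10
1 + 1/(29/10) = 1 + 10/29 = 39/29
2 + 1/(39/29) = 2 + 29/39 = 107/39
8 + 1/(107/39) = 8 + 39/107 = 895/107

895/107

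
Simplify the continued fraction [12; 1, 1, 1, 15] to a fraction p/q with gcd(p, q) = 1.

595/47

Start with 15.
1 + 1/(15/1) = 1 + 1/15 = 16/15
1 + 1/(16/15) = 1 + 15/16 = 31/16
1 + 1/(31/16) = 1 + 16/31 = 47/31
12 + 1/(47/31) = 12 + 31/47 = 595/47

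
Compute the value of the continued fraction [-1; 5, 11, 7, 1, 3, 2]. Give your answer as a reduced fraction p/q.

Starting at the tail and folding back:
Start with 2.
3 + 1/(2/1) = 3 + 1/2 = 7/2
1 + 1/(7/2) = 1 + 2/7 = 9/7
7 + 1/(9/7) = 7 + 7/9 = 70/9
11 + 1/(70/9) = 11 + 9/70 = 779/70
5 + 1/(779/70) = 5 + 70/779 = 3965/779
-1 + 1/(3965/779) = -1 + 779/3965 = -3186/3965

-3186/3965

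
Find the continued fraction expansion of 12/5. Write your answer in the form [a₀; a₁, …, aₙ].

[2; 2, 2]

Apply division with remainder until the remainder is 0:
12 ÷ 5 → quotient 2, remainder 2
5 ÷ 2 → quotient 2, remainder 1
2 ÷ 1 → quotient 2, remainder 0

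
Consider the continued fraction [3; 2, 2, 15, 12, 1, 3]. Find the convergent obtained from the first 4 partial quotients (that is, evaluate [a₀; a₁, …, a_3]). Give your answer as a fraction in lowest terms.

a_0 = 3: 3/1
a_1 = 2: 7/2
a_2 = 2: 17/5
a_3 = 15: 262/77

262/77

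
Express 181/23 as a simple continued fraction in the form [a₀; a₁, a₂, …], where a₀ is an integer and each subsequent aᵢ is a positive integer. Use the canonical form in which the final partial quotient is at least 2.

181 ÷ 23 → quotient 7, remainder 20
23 ÷ 20 → quotient 1, remainder 3
20 ÷ 3 → quotient 6, remainder 2
3 ÷ 2 → quotient 1, remainder 1
2 ÷ 1 → quotient 2, remainder 0

[7; 1, 6, 1, 2]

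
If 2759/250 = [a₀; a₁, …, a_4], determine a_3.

3

Run the Euclidean algorithm, recording each quotient:
2759 ÷ 250 → quotient 11, remainder 9
250 ÷ 9 → quotient 27, remainder 7
9 ÷ 7 → quotient 1, remainder 2
7 ÷ 2 → quotient 3, remainder 1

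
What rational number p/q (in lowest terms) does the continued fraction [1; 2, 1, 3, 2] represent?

34/25

Starting at the tail and folding back:
Start with 2.
3 + 1/(2/1) = 3 + 1/2 = 7/2
1 + 1/(7/2) = 1 + 2/7 = 9/7
2 + 1/(9/7) = 2 + 7/9 = 25/9
1 + 1/(25/9) = 1 + 9/25 = 34/25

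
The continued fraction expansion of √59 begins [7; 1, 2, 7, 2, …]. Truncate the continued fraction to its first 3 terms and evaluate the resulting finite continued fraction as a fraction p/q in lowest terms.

a_0 = 7: 7/1
a_1 = 1: 8/1
a_2 = 2: 23/3

23/3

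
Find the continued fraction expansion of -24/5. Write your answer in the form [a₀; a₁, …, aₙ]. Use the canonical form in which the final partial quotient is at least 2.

⌊-24/5⌋ = -5, remainder 1
⌊5/1⌋ = 5, remainder 0

[-5; 5]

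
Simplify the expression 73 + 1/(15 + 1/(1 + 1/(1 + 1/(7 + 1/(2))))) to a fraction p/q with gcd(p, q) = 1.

Build up convergents one term at a time:
a_0 = 73: 73/1
a_1 = 15: 1096/15
a_2 = 1: 1169/16
a_3 = 1: 2265/31
a_4 = 7: 17024/233
a_5 = 2: 36313/497

36313/497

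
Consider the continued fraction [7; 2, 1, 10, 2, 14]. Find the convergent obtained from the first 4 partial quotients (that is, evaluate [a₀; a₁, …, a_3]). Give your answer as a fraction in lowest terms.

a_0 = 7: 7/1
a_1 = 2: 15/2
a_2 = 1: 22/3
a_3 = 10: 235/32

235/32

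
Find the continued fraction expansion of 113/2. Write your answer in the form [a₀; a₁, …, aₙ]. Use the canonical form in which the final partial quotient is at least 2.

[56; 2]

⌊113/2⌋ = 56, remainder 1
⌊2/1⌋ = 2, remainder 0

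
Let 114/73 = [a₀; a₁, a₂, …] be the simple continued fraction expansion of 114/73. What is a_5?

1

114 = 1·73 + 41, so a_0 = 1
73 = 1·41 + 32, so a_1 = 1
41 = 1·32 + 9, so a_2 = 1
32 = 3·9 + 5, so a_3 = 3
9 = 1·5 + 4, so a_4 = 1
5 = 1·4 + 1, so a_5 = 1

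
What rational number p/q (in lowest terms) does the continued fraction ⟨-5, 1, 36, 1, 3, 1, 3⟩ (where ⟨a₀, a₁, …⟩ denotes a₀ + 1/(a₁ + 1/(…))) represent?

Build up convergents one term at a time:
a_0 = -5: -5/1
a_1 = 1: -4/1
a_2 = 36: -149/37
a_3 = 1: -153/38
a_4 = 3: -608/151
a_5 = 1: -761/189
a_6 = 3: -2891/718

-2891/718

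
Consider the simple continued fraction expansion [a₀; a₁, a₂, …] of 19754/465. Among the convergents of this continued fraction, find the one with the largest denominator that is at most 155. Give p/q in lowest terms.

List convergents until the denominator exceeds the bound:
a_0 = 42: 42/1  (≤ bound)
a_1 = 2: 85/2  (≤ bound)
a_2 = 13: 1147/27  (≤ bound)
a_3 = 5: 5820/137  (≤ bound)
a_4 = 1: 6967/164  (> 155, stop)

5820/137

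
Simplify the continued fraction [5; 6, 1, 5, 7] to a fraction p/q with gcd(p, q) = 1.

Starting at the tail and folding back:
Start with 7.
5 + 1/(7/1) = 5 + 1/7 = 36/7
1 + 1/(36/7) = 1 + 7/36 = 43/36
6 + 1/(43/36) = 6 + 36/43 = 294/43
5 + 1/(294/43) = 5 + 43/294 = 1513/294

1513/294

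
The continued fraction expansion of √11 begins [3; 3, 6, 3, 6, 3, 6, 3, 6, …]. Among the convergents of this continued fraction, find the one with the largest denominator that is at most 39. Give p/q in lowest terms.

a_0 = 3: 3/1  (≤ bound)
a_1 = 3: 10/3  (≤ bound)
a_2 = 6: 63/19  (≤ bound)
a_3 = 3: 199/60  (> 39, stop)

63/19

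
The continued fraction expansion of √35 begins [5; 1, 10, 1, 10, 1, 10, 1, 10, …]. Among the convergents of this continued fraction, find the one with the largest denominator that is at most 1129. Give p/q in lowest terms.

846/143

List convergents until the denominator exceeds the bound:
a_0 = 5: 5/1  (≤ bound)
a_1 = 1: 6/1  (≤ bound)
a_2 = 10: 65/11  (≤ bound)
a_3 = 1: 71/12  (≤ bound)
a_4 = 10: 775/131  (≤ bound)
a_5 = 1: 846/143  (≤ bound)
a_6 = 10: 9235/1561  (> 1129, stop)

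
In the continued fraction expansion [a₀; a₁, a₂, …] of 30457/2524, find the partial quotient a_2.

1

Run the Euclidean algorithm, recording each quotient:
30457 = 12·2524 + 169, so a_0 = 12
2524 = 14·169 + 158, so a_1 = 14
169 = 1·158 + 11, so a_2 = 1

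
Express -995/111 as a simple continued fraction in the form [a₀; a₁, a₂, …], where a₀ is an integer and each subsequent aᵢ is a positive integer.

[-9; 27, 1, 3]

Apply division with remainder until the remainder is 0:
⌊-995/111⌋ = -9, remainder 4
⌊111/4⌋ = 27, remainder 3
⌊4/3⌋ = 1, remainder 1
⌊3/1⌋ = 3, remainder 0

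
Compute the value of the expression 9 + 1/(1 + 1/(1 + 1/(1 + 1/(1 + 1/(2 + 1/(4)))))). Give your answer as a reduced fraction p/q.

a_0 = 9: 9/1
a_1 = 1: 10/1
a_2 = 1: 19/2
a_3 = 1: 29/3
a_4 = 1: 48/5
a_5 = 2: 125/13
a_6 = 4: 548/57

548/57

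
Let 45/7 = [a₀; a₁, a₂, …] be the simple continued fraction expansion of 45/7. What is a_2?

45 ÷ 7 → quotient 6, remainder 3
7 ÷ 3 → quotient 2, remainder 1
3 ÷ 1 → quotient 3, remainder 0

3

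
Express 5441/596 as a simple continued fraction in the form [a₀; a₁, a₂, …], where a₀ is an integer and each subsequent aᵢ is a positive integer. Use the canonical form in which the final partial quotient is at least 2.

5441 ÷ 596 → quotient 9, remainder 77
596 ÷ 77 → quotient 7, remainder 57
77 ÷ 57 → quotient 1, remainder 20
57 ÷ 20 → quotient 2, remainder 17
20 ÷ 17 → quotient 1, remainder 3
17 ÷ 3 → quotient 5, remainder 2
3 ÷ 2 → quotient 1, remainder 1
2 ÷ 1 → quotient 2, remainder 0

[9; 7, 1, 2, 1, 5, 1, 2]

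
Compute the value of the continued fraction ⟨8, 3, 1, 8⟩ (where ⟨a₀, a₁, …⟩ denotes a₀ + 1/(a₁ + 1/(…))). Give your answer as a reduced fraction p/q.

Start with 8.
1 + 1/(8/1) = 1 + 1/8 = 9/8
3 + 1/(9/8) = 3 + 8/9 = 35/9
8 + 1/(35/9) = 8 + 9/35 = 289/35

289/35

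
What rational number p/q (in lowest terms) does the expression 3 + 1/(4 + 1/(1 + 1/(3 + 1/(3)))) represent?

Work from the innermost term outward:
Start with 3.
3 + 1/(3/1) = 3 + 1/3 = 10/3
1 + 1/(10/3) = 1 + 3/10 = 13/10
4 + 1/(13/10) = 4 + 10/13 = 62/13
3 + 1/(62/13) = 3 + 13/62 = 199/62

199/62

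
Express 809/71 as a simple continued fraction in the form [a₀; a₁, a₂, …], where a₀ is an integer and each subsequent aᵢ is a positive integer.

[11; 2, 1, 1, 6, 2]

⌊809/71⌋ = 11, remainder 28
⌊71/28⌋ = 2, remainder 15
⌊28/15⌋ = 1, remainder 13
⌊15/13⌋ = 1, remainder 2
⌊13/2⌋ = 6, remainder 1
⌊2/1⌋ = 2, remainder 0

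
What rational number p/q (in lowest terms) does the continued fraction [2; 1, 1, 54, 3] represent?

824/329

Build up convergents one term at a time:
a_0 = 2: 2/1
a_1 = 1: 3/1
a_2 = 1: 5/2
a_3 = 54: 273/109
a_4 = 3: 824/329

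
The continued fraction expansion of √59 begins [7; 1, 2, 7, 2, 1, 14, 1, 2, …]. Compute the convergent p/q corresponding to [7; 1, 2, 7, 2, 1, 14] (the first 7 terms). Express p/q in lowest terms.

7781/1013

Work from the innermost term outward:
Start with 14.
1 + 1/(14/1) = 1 + 1/14 = 15/14
2 + 1/(15/14) = 2 + 14/15 = 44/15
7 + 1/(44/15) = 7 + 15/44 = 323/44
2 + 1/(323/44) = 2 + 44/323 = 690/323
1 + 1/(690/323) = 1 + 323/690 = 1013/690
7 + 1/(1013/690) = 7 + 690/1013 = 7781/1013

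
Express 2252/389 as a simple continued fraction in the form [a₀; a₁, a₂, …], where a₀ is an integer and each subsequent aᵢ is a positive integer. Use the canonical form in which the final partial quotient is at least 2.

Repeatedly divide and take the remainder:
2252 ÷ 389 → quotient 5, remainder 307
389 ÷ 307 → quotient 1, remainder 82
307 ÷ 82 → quotient 3, remainder 61
82 ÷ 61 → quotient 1, remainder 21
61 ÷ 21 → quotient 2, remainder 19
21 ÷ 19 → quotient 1, remainder 2
19 ÷ 2 → quotient 9, remainder 1
2 ÷ 1 → quotient 2, remainder 0

[5; 1, 3, 1, 2, 1, 9, 2]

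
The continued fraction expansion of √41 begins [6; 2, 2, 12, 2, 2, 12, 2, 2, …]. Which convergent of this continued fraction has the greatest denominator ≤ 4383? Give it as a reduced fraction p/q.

25414/3969

List convergents until the denominator exceeds the bound:
a_0 = 6: 6/1  (≤ bound)
a_1 = 2: 13/2  (≤ bound)
a_2 = 2: 32/5  (≤ bound)
a_3 = 12: 397/62  (≤ bound)
a_4 = 2: 826/129  (≤ bound)
a_5 = 2: 2049/320  (≤ bound)
a_6 = 12: 25414/3969  (≤ bound)
a_7 = 2: 52877/8258  (> 4383, stop)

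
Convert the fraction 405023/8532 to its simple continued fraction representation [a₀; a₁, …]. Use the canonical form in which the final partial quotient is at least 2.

[47; 2, 8, 7, 2, 1, 2, 8]

⌊405023/8532⌋ = 47, remainder 4019
⌊8532/4019⌋ = 2, remainder 494
⌊4019/494⌋ = 8, remainder 67
⌊494/67⌋ = 7, remainder 25
⌊67/25⌋ = 2, remainder 17
⌊25/17⌋ = 1, remainder 8
⌊17/8⌋ = 2, remainder 1
⌊8/1⌋ = 8, remainder 0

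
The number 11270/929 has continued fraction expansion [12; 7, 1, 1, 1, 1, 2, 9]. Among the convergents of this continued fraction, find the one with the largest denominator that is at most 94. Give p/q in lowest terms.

a_0 = 12: 12/1  (≤ bound)
a_1 = 7: 85/7  (≤ bound)
a_2 = 1: 97/8  (≤ bound)
a_3 = 1: 182/15  (≤ bound)
a_4 = 1: 279/23  (≤ bound)
a_5 = 1: 461/38  (≤ bound)
a_6 = 2: 1201/99  (> 94, stop)

461/38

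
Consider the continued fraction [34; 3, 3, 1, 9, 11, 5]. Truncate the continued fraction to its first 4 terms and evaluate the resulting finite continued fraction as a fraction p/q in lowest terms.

Collapse the nested fraction from the inside out:
Start with 1.
3 + 1/(1/1) = 3 + 1/1 = 4/1
3 + 1/(4/1) = 3 + 1/4 = 13/4
34 + 1/(13/4) = 34 + 4/13 = 446/13

446/13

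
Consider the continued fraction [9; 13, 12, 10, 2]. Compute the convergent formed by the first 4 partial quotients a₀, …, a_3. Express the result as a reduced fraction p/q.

14368/1583

Start with 10.
12 + 1/(10/1) = 12 + 1/10 = 121/10
13 + 1/(121/10) = 13 + 10/121 = 1583/121
9 + 1/(1583/121) = 9 + 121/1583 = 14368/1583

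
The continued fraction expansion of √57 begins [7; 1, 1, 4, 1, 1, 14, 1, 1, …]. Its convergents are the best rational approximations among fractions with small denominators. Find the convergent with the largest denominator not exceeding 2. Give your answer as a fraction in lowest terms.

15/2

List convergents until the denominator exceeds the bound:
a_0 = 7: 7/1  (≤ bound)
a_1 = 1: 8/1  (≤ bound)
a_2 = 1: 15/2  (≤ bound)
a_3 = 4: 68/9  (> 2, stop)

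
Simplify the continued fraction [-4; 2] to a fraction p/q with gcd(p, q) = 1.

-7/2

a_0 = -4: -4/1
a_1 = 2: -7/2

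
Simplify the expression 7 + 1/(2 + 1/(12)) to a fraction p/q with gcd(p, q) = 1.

187/25

Work from the innermost term outward:
Start with 12.
2 + 1/(12/1) = 2 + 1/12 = 25/12
7 + 1/(25/12) = 7 + 12/25 = 187/25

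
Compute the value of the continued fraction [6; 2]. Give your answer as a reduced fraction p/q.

a_0 = 6: 6/1
a_1 = 2: 13/2

13/2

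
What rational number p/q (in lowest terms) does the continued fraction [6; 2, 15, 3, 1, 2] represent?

2250/347

a_0 = 6: 6/1
a_1 = 2: 13/2
a_2 = 15: 201/31
a_3 = 3: 616/95
a_4 = 1: 817/126
a_5 = 2: 2250/347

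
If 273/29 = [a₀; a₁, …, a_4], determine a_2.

2

⌊273/29⌋ = 9, remainder 12
⌊29/12⌋ = 2, remainder 5
⌊12/5⌋ = 2, remainder 2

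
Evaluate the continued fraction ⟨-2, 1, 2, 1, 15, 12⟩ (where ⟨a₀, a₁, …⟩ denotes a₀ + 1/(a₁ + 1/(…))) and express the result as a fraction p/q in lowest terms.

-953/760

Start with 12.
15 + 1/(12/1) = 15 + 1/12 = 181/12
1 + 1/(181/12) = 1 + 12/181 = 193/181
2 + 1/(193/181) = 2 + 181/193 = 567/193
1 + 1/(567/193) = 1 + 193/567 = 760/567
-2 + 1/(760/567) = -2 + 567/760 = -953/760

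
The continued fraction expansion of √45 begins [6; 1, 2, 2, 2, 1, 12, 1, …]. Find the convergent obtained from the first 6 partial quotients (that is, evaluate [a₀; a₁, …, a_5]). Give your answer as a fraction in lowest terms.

Compute successive convergents:
a_0 = 6: 6/1
a_1 = 1: 7/1
a_2 = 2: 20/3
a_3 = 2: 47/7
a_4 = 2: 114/17
a_5 = 1: 161/24

161/24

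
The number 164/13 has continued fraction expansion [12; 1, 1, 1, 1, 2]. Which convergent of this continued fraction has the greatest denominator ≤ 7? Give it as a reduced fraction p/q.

a_0 = 12: 12/1  (≤ bound)
a_1 = 1: 13/1  (≤ bound)
a_2 = 1: 25/2  (≤ bound)
a_3 = 1: 38/3  (≤ bound)
a_4 = 1: 63/5  (≤ bound)
a_5 = 2: 164/13  (> 7, stop)

63/5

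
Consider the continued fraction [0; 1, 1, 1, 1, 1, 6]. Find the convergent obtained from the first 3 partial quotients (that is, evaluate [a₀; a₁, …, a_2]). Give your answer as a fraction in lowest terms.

1/2

Starting at the tail and folding back:
Start with 1.
1 + 1/(1/1) = 1 + 1/1 = 2/1
0 + 1/(2/1) = 0 + 1/2 = 1/2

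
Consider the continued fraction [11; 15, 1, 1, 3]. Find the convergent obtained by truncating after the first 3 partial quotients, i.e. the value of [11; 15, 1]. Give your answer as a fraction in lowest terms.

177/16

Build up convergents one term at a time:
a_0 = 11: 11/1
a_1 = 15: 166/15
a_2 = 1: 177/16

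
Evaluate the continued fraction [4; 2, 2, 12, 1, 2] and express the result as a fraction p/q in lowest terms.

863/196

a_0 = 4: 4/1
a_1 = 2: 9/2
a_2 = 2: 22/5
a_3 = 12: 273/62
a_4 = 1: 295/67
a_5 = 2: 863/196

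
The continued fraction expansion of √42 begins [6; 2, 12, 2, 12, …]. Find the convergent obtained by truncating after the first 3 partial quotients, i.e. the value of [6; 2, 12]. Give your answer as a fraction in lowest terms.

Start with 12.
2 + 1/(12/1) = 2 + 1/12 = 25/12
6 + 1/(25/12) = 6 + 12/25 = 162/25

162/25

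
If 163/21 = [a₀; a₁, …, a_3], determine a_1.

163 ÷ 21 → quotient 7, remainder 16
21 ÷ 16 → quotient 1, remainder 5

1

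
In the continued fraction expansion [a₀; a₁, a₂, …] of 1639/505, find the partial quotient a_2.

1639 = 3·505 + 124, so a_0 = 3
505 = 4·124 + 9, so a_1 = 4
124 = 13·9 + 7, so a_2 = 13

13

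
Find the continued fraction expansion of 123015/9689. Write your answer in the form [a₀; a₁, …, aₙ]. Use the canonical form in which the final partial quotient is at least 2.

[12; 1, 2, 3, 2, 2, 4, 39]

Run the Euclidean algorithm, recording each quotient:
⌊123015/9689⌋ = 12, remainder 6747
⌊9689/6747⌋ = 1, remainder 2942
⌊6747/2942⌋ = 2, remainder 863
⌊2942/863⌋ = 3, remainder 353
⌊863/353⌋ = 2, remainder 157
⌊353/157⌋ = 2, remainder 39
⌊157/39⌋ = 4, remainder 1
⌊39/1⌋ = 39, remainder 0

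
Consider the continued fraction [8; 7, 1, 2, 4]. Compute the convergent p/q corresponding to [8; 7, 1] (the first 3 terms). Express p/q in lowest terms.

Start with 1.
7 + 1/(1/1) = 7 + 1/1 = 8/1
8 + 1/(8/1) = 8 + 1/8 = 65/8

65/8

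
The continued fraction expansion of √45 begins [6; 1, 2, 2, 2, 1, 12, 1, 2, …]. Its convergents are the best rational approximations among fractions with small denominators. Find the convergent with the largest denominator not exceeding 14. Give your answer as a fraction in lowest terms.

47/7

List convergents until the denominator exceeds the bound:
a_0 = 6: 6/1  (≤ bound)
a_1 = 1: 7/1  (≤ bound)
a_2 = 2: 20/3  (≤ bound)
a_3 = 2: 47/7  (≤ bound)
a_4 = 2: 114/17  (> 14, stop)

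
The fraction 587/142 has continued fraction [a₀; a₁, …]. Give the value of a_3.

9

Run the Euclidean algorithm, recording each quotient:
587 = 4·142 + 19, so a_0 = 4
142 = 7·19 + 9, so a_1 = 7
19 = 2·9 + 1, so a_2 = 2
9 = 9·1 + 0, so a_3 = 9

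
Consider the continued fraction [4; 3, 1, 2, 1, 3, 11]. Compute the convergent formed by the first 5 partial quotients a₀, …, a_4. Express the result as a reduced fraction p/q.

Work from the innermost term outward:
Start with 1.
2 + 1/(1/1) = 2 + 1/1 = 3/1
1 + 1/(3/1) = 1 + 1/3 = 4/3
3 + 1/(4/3) = 3 + 3/4 = 15/4
4 + 1/(15/4) = 4 + 4/15 = 64/15

64/15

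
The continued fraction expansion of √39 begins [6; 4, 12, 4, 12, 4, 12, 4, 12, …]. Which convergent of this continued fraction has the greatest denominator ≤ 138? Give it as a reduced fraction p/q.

306/49

a_0 = 6: 6/1  (≤ bound)
a_1 = 4: 25/4  (≤ bound)
a_2 = 12: 306/49  (≤ bound)
a_3 = 4: 1249/200  (> 138, stop)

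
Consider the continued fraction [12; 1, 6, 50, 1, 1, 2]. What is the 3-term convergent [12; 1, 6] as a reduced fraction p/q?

90/7

Start with 6.
1 + 1/(6/1) = 1 + 1/6 = 7/6
12 + 1/(7/6) = 12 + 6/7 = 90/7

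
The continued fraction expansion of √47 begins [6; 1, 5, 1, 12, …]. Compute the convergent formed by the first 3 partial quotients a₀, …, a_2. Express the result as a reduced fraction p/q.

a_0 = 6: 6/1
a_1 = 1: 7/1
a_2 = 5: 41/6

41/6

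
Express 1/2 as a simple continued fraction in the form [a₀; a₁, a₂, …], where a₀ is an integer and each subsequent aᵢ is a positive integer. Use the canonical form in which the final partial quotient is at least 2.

Repeatedly divide and take the remainder:
1 = 0·2 + 1, so a_0 = 0
2 = 2·1 + 0, so a_1 = 2

[0; 2]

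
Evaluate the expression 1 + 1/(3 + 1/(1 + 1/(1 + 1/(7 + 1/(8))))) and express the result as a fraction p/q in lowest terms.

Use the convergent recurrence hₖ = aₖ·hₖ₋₁ + hₖ₋₂ (and likewise for the denominators kₖ):
a_0 = 1: 1/1
a_1 = 3: 4/3
a_2 = 1: 5/4
a_3 = 1: 9/7
a_4 = 7: 68/53
a_5 = 8: 553/431

553/431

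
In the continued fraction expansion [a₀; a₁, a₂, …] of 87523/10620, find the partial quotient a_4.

27

87523 ÷ 10620 → quotient 8, remainder 2563
10620 ÷ 2563 → quotient 4, remainder 368
2563 ÷ 368 → quotient 6, remainder 355
368 ÷ 355 → quotient 1, remainder 13
355 ÷ 13 → quotient 27, remainder 4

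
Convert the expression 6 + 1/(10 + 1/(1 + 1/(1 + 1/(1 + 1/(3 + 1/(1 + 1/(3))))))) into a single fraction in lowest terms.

3437/564

a_0 = 6: 6/1
a_1 = 10: 61/10
a_2 = 1: 67/11
a_3 = 1: 128/21
a_4 = 1: 195/32
a_5 = 3: 713/117
a_6 = 1: 908/149
a_7 = 3: 3437/564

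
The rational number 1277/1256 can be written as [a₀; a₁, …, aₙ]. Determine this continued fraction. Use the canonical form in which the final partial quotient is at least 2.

Run the Euclidean algorithm, recording each quotient:
1277 ÷ 1256 → quotient 1, remainder 21
1256 ÷ 21 → quotient 59, remainder 17
21 ÷ 17 → quotient 1, remainder 4
17 ÷ 4 → quotient 4, remainder 1
4 ÷ 1 → quotient 4, remainder 0

[1; 59, 1, 4, 4]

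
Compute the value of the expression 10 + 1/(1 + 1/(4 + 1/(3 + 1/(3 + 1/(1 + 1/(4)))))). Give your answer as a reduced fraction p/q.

3557/329

Build up convergents one term at a time:
a_0 = 10: 10/1
a_1 = 1: 11/1
a_2 = 4: 54/5
a_3 = 3: 173/16
a_4 = 3: 573/53
a_5 = 1: 746/69
a_6 = 4: 3557/329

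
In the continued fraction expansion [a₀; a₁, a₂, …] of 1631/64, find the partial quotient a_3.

2

Repeatedly divide and take the remainder:
⌊1631/64⌋ = 25, remainder 31
⌊64/31⌋ = 2, remainder 2
⌊31/2⌋ = 15, remainder 1
⌊2/1⌋ = 2, remainder 0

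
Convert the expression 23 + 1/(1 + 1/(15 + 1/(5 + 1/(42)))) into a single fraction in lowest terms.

Start with 42.
5 + 1/(42/1) = 5 + 1/42 = 211/42
15 + 1/(211/42) = 15 + 42/211 = 3207/211
1 + 1/(3207/211) = 1 + 211/3207 = 3418/3207
23 + 1/(3418/3207) = 23 + 3207/3418 = 81821/3418

81821/3418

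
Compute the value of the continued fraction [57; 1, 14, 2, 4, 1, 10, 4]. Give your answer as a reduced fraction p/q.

436021/7526

Start with 4.
10 + 1/(4/1) = 10 + 1/4 = 41/4
1 + 1/(41/4) = 1 + 4/41 = 45/41
4 + 1/(45/41) = 4 + 41/45 = 221/45
2 + 1/(221/45) = 2 + 45/221 = 487/221
14 + 1/(487/221) = 14 + 221/487 = 7039/487
1 + 1/(7039/487) = 1 + 487/7039 = 7526/7039
57 + 1/(7526/7039) = 57 + 7039/7526 = 436021/7526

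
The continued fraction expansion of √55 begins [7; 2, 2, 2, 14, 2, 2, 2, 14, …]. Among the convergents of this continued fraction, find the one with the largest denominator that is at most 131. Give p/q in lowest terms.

List convergents until the denominator exceeds the bound:
a_0 = 7: 7/1  (≤ bound)
a_1 = 2: 15/2  (≤ bound)
a_2 = 2: 37/5  (≤ bound)
a_3 = 2: 89/12  (≤ bound)
a_4 = 14: 1283/173  (> 131, stop)

89/12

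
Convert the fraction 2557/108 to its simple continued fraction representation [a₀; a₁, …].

Run the Euclidean algorithm, recording each quotient:
2557 = 23·108 + 73, so a_0 = 23
108 = 1·73 + 35, so a_1 = 1
73 = 2·35 + 3, so a_2 = 2
35 = 11·3 + 2, so a_3 = 11
3 = 1·2 + 1, so a_4 = 1
2 = 2·1 + 0, so a_5 = 2

[23; 1, 2, 11, 1, 2]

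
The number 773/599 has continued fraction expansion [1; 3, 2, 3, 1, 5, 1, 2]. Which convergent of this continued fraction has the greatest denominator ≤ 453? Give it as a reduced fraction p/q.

a_0 = 1: 1/1  (≤ bound)
a_1 = 3: 4/3  (≤ bound)
a_2 = 2: 9/7  (≤ bound)
a_3 = 3: 31/24  (≤ bound)
a_4 = 1: 40/31  (≤ bound)
a_5 = 5: 231/179  (≤ bound)
a_6 = 1: 271/210  (≤ bound)
a_7 = 2: 773/599  (> 453, stop)

271/210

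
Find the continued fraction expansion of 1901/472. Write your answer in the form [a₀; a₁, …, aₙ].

Repeatedly divide and take the remainder:
⌊1901/472⌋ = 4, remainder 13
⌊472/13⌋ = 36, remainder 4
⌊13/4⌋ = 3, remainder 1
⌊4/1⌋ = 4, remainder 0

[4; 36, 3, 4]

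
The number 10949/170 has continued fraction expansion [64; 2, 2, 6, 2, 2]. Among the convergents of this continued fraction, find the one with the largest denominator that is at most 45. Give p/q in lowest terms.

2061/32

a_0 = 64: 64/1  (≤ bound)
a_1 = 2: 129/2  (≤ bound)
a_2 = 2: 322/5  (≤ bound)
a_3 = 6: 2061/32  (≤ bound)
a_4 = 2: 4444/69  (> 45, stop)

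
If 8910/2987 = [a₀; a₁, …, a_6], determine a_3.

Repeatedly divide and take the remainder:
⌊8910/2987⌋ = 2, remainder 2936
⌊2987/2936⌋ = 1, remainder 51
⌊2936/51⌋ = 57, remainder 29
⌊51/29⌋ = 1, remainder 22

1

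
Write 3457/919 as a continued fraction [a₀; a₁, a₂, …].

3457 = 3·919 + 700, so a_0 = 3
919 = 1·700 + 219, so a_1 = 1
700 = 3·219 + 43, so a_2 = 3
219 = 5·43 + 4, so a_3 = 5
43 = 10·4 + 3, so a_4 = 10
4 = 1·3 + 1, so a_5 = 1
3 = 3·1 + 0, so a_6 = 3

[3; 1, 3, 5, 10, 1, 3]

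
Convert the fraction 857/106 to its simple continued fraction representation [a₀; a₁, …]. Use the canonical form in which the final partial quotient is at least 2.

[8; 11, 1, 3, 2]

857 ÷ 106 → quotient 8, remainder 9
106 ÷ 9 → quotient 11, remainder 7
9 ÷ 7 → quotient 1, remainder 2
7 ÷ 2 → quotient 3, remainder 1
2 ÷ 1 → quotient 2, remainder 0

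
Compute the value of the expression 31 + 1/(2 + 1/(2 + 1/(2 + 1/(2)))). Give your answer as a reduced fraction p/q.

911/29

Start with 2.
2 + 1/(2/1) = 2 + 1/2 = 5/2
2 + 1/(5/2) = 2 + 2/5 = 12/5
2 + 1/(12/5) = 2 + 5/12 = 29/12
31 + 1/(29/12) = 31 + 12/29 = 911/29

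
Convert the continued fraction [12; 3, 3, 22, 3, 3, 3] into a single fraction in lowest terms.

91749/7459

Compute successive convergents:
a_0 = 12: 12/1
a_1 = 3: 37/3
a_2 = 3: 123/10
a_3 = 22: 2743/223
a_4 = 3: 8352/679
a_5 = 3: 27799/2260
a_6 = 3: 91749/7459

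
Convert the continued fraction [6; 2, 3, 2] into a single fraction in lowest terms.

Start with 2.
3 + 1/(2/1) = 3 + 1/2 = 7/2
2 + 1/(7/2) = 2 + 2/7 = 16/7
6 + 1/(16/7) = 6 + 7/16 = 103/16

103/16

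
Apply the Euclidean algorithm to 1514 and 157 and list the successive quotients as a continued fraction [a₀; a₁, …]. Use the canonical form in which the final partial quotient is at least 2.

⌊1514/157⌋ = 9, remainder 101
⌊157/101⌋ = 1, remainder 56
⌊101/56⌋ = 1, remainder 45
⌊56/45⌋ = 1, remainder 11
⌊45/11⌋ = 4, remainder 1
⌊11/1⌋ = 11, remainder 0

[9; 1, 1, 1, 4, 11]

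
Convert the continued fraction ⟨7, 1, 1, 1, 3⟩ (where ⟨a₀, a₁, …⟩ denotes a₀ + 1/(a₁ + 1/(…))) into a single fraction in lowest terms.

Start with 3.
1 + 1/(3/1) = 1 + 1/3 = 4/3
1 + 1/(4/3) = 1 + 3/4 = 7/4
1 + 1/(7/4) = 1 + 4/7 = 11/7
7 + 1/(11/7) = 7 + 7/11 = 84/11

84/11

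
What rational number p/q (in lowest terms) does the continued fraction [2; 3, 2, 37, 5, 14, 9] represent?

Start with 9.
14 + 1/(9/1) = 14 + 1/9 = 127/9
5 + 1/(127/9) = 5 + 9/127 = 644/127
37 + 1/(644/127) = 37 + 127/644 = 23955/644
2 + 1/(23955/644) = 2 + 644/23955 = 48554/23955
3 + 1/(48554/23955) = 3 + 23955/48554 = 169617/48554
2 + 1/(169617/48554) = 2 + 48554/169617 = 387788/169617

387788/169617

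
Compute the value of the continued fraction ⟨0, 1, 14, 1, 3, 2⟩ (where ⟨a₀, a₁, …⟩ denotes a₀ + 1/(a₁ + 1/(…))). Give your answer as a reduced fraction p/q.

Collapse the nested fraction from the inside out:
Start with 2.
3 + 1/(2/1) = 3 + 1/2 = 7/2
1 + 1/(7/2) = 1 + 2/7 = 9/7
14 + 1/(9/7) = 14 + 7/9 = 133/9
1 + 1/(133/9) = 1 + 9/133 = 142/133
0 + 1/(142/133) = 0 + 133/142 = 133/142

133/142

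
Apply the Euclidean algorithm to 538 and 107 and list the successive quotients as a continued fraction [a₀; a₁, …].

538 = 5·107 + 3, so a_0 = 5
107 = 35·3 + 2, so a_1 = 35
3 = 1·2 + 1, so a_2 = 1
2 = 2·1 + 0, so a_3 = 2

[5; 35, 1, 2]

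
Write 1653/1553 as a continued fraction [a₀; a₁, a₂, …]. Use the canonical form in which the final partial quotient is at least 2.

Apply division with remainder until the remainder is 0:
1653 ÷ 1553 → quotient 1, remainder 100
1553 ÷ 100 → quotient 15, remainder 53
100 ÷ 53 → quotient 1, remainder 47
53 ÷ 47 → quotient 1, remainder 6
47 ÷ 6 → quotient 7, remainder 5
6 ÷ 5 → quotient 1, remainder 1
5 ÷ 1 → quotient 5, remainder 0

[1; 15, 1, 1, 7, 1, 5]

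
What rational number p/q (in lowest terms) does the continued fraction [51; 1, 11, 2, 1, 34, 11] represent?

734653/14150

Work from the innermost term outward:
Start with 11.
34 + 1/(11/1) = 34 + 1/11 = 375/11
1 + 1/(375/11) = 1 + 11/375 = 386/375
2 + 1/(386/375) = 2 + 375/386 = 1147/386
11 + 1/(1147/386) = 11 + 386/1147 = 13003/1147
1 + 1/(13003/1147) = 1 + 1147/13003 = 14150/13003
51 + 1/(14150/13003) = 51 + 13003/14150 = 734653/14150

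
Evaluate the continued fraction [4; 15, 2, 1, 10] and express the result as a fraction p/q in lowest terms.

a_0 = 4: 4/1
a_1 = 15: 61/15
a_2 = 2: 126/31
a_3 = 1: 187/46
a_4 = 10: 1996/491

1996/491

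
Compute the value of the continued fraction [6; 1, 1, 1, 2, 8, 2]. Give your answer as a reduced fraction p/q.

941/142

Build up convergents one term at a time:
a_0 = 6: 6/1
a_1 = 1: 7/1
a_2 = 1: 13/2
a_3 = 1: 20/3
a_4 = 2: 53/8
a_5 = 8: 444/67
a_6 = 2: 941/142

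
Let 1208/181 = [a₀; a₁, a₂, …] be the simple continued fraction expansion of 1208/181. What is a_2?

1208 = 6·181 + 122, so a_0 = 6
181 = 1·122 + 59, so a_1 = 1
122 = 2·59 + 4, so a_2 = 2

2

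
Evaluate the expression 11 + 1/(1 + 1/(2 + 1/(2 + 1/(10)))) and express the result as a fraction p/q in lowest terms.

855/73

Start with 10.
2 + 1/(10/1) = 2 + 1/10 = 21/10
2 + 1/(21/10) = 2 + 10/21 = 52/21
1 + 1/(52/21) = 1 + 21/52 = 73/52
11 + 1/(73/52) = 11 + 52/73 = 855/73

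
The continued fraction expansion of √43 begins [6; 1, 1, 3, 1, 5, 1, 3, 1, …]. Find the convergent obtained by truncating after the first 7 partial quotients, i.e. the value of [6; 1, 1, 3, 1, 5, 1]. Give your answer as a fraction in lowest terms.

Build up convergents one term at a time:
a_0 = 6: 6/1
a_1 = 1: 7/1
a_2 = 1: 13/2
a_3 = 3: 46/7
a_4 = 1: 59/9
a_5 = 5: 341/52
a_6 = 1: 400/61

400/61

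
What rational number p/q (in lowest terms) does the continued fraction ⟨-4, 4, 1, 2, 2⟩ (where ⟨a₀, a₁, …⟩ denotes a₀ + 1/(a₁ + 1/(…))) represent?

Build up convergents one term at a time:
a_0 = -4: -4/1
a_1 = 4: -15/4
a_2 = 1: -19/5
a_3 = 2: -53/14
a_4 = 2: -125/33

-125/33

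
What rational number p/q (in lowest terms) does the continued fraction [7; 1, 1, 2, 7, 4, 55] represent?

64191/8452

a_0 = 7: 7/1
a_1 = 1: 8/1
a_2 = 1: 15/2
a_3 = 2: 38/5
a_4 = 7: 281/37
a_5 = 4: 1162/153
a_6 = 55: 64191/8452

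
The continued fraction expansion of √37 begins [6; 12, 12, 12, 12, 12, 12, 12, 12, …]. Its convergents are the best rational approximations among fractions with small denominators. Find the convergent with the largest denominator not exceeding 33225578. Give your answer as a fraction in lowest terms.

List convergents until the denominator exceeds the bound:
a_0 = 6: 6/1  (≤ bound)
a_1 = 12: 73/12  (≤ bound)
a_2 = 12: 882/145  (≤ bound)
a_3 = 12: 10657/1752  (≤ bound)
a_4 = 12: 128766/21169  (≤ bound)
a_5 = 12: 1555849/255780  (≤ bound)
a_6 = 12: 18798954/3090529  (≤ bound)
a_7 = 12: 227143297/37342128  (> 33225578, stop)

18798954/3090529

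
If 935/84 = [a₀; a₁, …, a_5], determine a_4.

1

⌊935/84⌋ = 11, remainder 11
⌊84/11⌋ = 7, remainder 7
⌊11/7⌋ = 1, remainder 4
⌊7/4⌋ = 1, remainder 3
⌊4/3⌋ = 1, remainder 1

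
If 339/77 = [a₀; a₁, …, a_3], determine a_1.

Apply division with remainder until the remainder is 0:
⌊339/77⌋ = 4, remainder 31
⌊77/31⌋ = 2, remainder 15

2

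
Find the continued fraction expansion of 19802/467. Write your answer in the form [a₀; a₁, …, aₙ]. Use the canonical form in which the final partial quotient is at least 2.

[42; 2, 2, 15, 6]

Apply division with remainder until the remainder is 0:
19802 ÷ 467 → quotient 42, remainder 188
467 ÷ 188 → quotient 2, remainder 91
188 ÷ 91 → quotient 2, remainder 6
91 ÷ 6 → quotient 15, remainder 1
6 ÷ 1 → quotient 6, remainder 0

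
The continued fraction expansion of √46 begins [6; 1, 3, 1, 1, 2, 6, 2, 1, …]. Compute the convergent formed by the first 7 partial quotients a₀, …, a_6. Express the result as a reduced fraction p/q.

Collapse the nested fraction from the inside out:
Start with 6.
2 + 1/(6/1) = 2 + 1/6 = 13/6
1 + 1/(13/6) = 1 + 6/13 = 19/13
1 + 1/(19/13) = 1 + 13/19 = 32/19
3 + 1/(32/19) = 3 + 19/32 = 115/32
1 + 1/(115/32) = 1 + 32/115 = 147/115
6 + 1/(147/115) = 6 + 115/147 = 997/147

997/147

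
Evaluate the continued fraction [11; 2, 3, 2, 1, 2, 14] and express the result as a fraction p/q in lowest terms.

10189/891

a_0 = 11: 11/1
a_1 = 2: 23/2
a_2 = 3: 80/7
a_3 = 2: 183/16
a_4 = 1: 263/23
a_5 = 2: 709/62
a_6 = 14: 10189/891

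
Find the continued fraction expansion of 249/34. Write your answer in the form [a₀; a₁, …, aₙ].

[7; 3, 11]

Repeatedly divide and take the remainder:
249 = 7·34 + 11, so a_0 = 7
34 = 3·11 + 1, so a_1 = 3
11 = 11·1 + 0, so a_2 = 11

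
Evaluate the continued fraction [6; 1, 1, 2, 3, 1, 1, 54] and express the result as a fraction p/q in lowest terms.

a_0 = 6: 6/1
a_1 = 1: 7/1
a_2 = 1: 13/2
a_3 = 2: 33/5
a_4 = 3: 112/17
a_5 = 1: 145/22
a_6 = 1: 257/39
a_7 = 54: 14023/2128

14023/2128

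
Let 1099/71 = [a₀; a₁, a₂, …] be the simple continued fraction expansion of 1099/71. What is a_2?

Run the Euclidean algorithm, recording each quotient:
1099 = 15·71 + 34, so a_0 = 15
71 = 2·34 + 3, so a_1 = 2
34 = 11·3 + 1, so a_2 = 11

11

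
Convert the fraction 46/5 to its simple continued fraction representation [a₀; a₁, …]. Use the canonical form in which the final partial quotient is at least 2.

[9; 5]

Run the Euclidean algorithm, recording each quotient:
46 = 9·5 + 1, so a_0 = 9
5 = 5·1 + 0, so a_1 = 5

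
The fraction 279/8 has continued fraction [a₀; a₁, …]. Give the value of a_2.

7

⌊279/8⌋ = 34, remainder 7
⌊8/7⌋ = 1, remainder 1
⌊7/1⌋ = 7, remainder 0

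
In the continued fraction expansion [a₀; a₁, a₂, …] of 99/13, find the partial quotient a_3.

99 ÷ 13 → quotient 7, remainder 8
13 ÷ 8 → quotient 1, remainder 5
8 ÷ 5 → quotient 1, remainder 3
5 ÷ 3 → quotient 1, remainder 2

1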